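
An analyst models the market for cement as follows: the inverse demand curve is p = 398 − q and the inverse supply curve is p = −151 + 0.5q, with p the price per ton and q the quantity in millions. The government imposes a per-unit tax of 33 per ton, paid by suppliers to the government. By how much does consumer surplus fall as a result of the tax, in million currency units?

Consumer surplus falls by 7810 million.

Inverting to q(p) form: qd = 398 − p; qs = 2p + 302.
Before the tax: set 398 − p = 2p + 302 → p* = 32, q* = 366.
With the tax collected from suppliers, supply shifts: qs = 2(p − 33) + 302.
New equilibrium: buyers pay 54, suppliers receive 21, q = 344. (Wedge: pb − ps = 33.)
ΔCS is the trapezoid between Q = 344 and Q = 366 of height 22: ½ · (366 + 344) · 22 = 7810.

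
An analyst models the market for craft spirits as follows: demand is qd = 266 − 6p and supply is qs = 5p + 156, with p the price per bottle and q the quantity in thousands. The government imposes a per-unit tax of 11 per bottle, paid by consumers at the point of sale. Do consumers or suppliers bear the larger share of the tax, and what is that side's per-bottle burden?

Before the tax: set 266 − 6p = 5p + 156 → p* = 10, q* = 206.
With the tax collected from consumers, demand (in seller-price terms) shifts: qd = 266 − 6(p + 11).
New equilibrium: consumers pay 15, suppliers receive 4, q = 176. (Wedge: pb − ps = 11.)
Per-bottle burden: consumers 5, suppliers 6.
Suppliers take the larger share because supply is less price-elastic here (demand slope 6 vs supply slope 5).

Suppliers bear the larger share: 6 per bottle.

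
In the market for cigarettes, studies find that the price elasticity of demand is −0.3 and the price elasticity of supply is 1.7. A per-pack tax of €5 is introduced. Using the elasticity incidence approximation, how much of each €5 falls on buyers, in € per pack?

Buyers bear ≈ €4.25 per pack.

Incidence ratio: buyers' share ≈ εs / (εs + |εd|) = 1.7 / (1.7 + 0.3) = 0.85.
So buyers bear ≈ 0.85 × €5 = €4.25; sellers bear €0.75.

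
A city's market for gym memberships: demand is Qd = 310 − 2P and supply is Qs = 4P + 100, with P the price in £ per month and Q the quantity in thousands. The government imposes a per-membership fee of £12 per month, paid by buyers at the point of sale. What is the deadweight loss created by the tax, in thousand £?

Without the tax, 310 − 2P = 4P + 100 gives 6P = 210, so P* = £35 and Q* = 240.
With the tax collected from buyers, demand (in seller-price terms) shifts: Qd = 310 − 2(P + 12).
New equilibrium: buyers pay £43, producers receive £31, Q = 224. (Wedge: Pb − Ps = 12.)
Quantity falls by |ΔQ| = |240 − 224| = 16.
DWL = ½ · t · |ΔQ| = ½ · 12 · 16 = £96.

Deadweight loss = £96 thousand.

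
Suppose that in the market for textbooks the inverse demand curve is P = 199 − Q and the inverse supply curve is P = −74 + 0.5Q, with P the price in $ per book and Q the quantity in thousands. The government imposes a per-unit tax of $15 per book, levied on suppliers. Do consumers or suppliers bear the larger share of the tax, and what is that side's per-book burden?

Consumers bear the larger share: $10 per book.

Rewrite in direct form: Qd = 199 − P and Qs = 2P + 148.
Without the tax, 199 − P = 2P + 148 gives 3P = 51, so P* = $17 and Q* = 182.
With the tax collected from suppliers, supply shifts: Qs = 2(P − 15) + 148.
Solving gives Q = 172 with consumers paying $27 and suppliers receiving $12 (the $15 wedge).
Per-book burden: consumers $10, suppliers $5.
Consumers take the larger share because demand is less price-elastic here (demand slope 1 vs supply slope 2).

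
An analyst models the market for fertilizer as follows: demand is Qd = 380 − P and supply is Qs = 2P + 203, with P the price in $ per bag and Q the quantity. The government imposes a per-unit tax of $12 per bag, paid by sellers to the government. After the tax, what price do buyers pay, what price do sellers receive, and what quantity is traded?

Before the tax: set 380 − P = 2P + 203 → P* = $59, Q* = 321.
With the tax collected from sellers, supply shifts: Qs = 2(P − 12) + 203.
New equilibrium: buyers pay $67, sellers receive $55, Q = 313. (Wedge: Pb − Ps = 12.)

Buyers pay $67; sellers receive $55; quantity = 313.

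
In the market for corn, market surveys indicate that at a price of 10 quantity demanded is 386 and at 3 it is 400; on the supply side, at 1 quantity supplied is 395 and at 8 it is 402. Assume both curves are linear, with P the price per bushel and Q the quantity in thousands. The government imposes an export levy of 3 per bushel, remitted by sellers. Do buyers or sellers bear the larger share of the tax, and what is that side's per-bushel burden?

Sellers bear the larger share: 2 per bushel.

Demand slope: (400 − 386)/(3 − 10) = -2, so Qd = 406 − 2P.
Supply slope: (402 − 395)/(8 − 1) = 1, so Qs = P + 394.
Before the tax: set 406 − 2P = P + 394 → P* = 4, Q* = 398.
With the tax collected from sellers, supply shifts: Qs = (P − 3) + 394.
Solving gives Q = 396 with buyers paying 5 and sellers receiving 2 (the 3 wedge).
Per-bushel burden: buyers 1, sellers 2.
Sellers take the larger share because supply is less price-elastic here (demand slope 2 vs supply slope 1).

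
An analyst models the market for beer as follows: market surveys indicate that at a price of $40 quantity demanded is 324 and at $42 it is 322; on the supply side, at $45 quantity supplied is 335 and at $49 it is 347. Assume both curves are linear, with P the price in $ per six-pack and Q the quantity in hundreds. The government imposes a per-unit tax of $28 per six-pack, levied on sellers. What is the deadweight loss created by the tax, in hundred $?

Demand slope: (322 − 324)/(42 − 40) = -1, so Qd = 364 − P.
Supply slope: (347 − 335)/(49 − 45) = 3, so Qs = 3P + 200.
Without the tax, 364 − P = 3P + 200 gives 4P = 164, so P* = $41 and Q* = 323.
With the tax collected from sellers, supply shifts: Qs = 3(P − 28) + 200.
Solving gives Q = 302 with buyers paying $62 and sellers receiving $34 (the $28 wedge).
Quantity falls by |ΔQ| = |323 − 302| = 21.
DWL = ½ · t · |ΔQ| = ½ · 28 · 21 = $294.

Deadweight loss = $294 hundred.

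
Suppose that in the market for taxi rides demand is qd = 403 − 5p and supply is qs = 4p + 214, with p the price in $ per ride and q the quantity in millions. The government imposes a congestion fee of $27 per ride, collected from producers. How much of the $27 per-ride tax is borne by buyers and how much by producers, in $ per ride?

Without the tax, 403 − 5p = 4p + 214 gives 9p = 189, so p* = $21 and q* = 298.
With the tax collected from producers, supply shifts: qs = 4(p − 27) + 214.
New equilibrium: buyers pay $33, producers receive $6, q = 238. (Wedge: pb − ps = 27.)
Burden on buyers: $12; on producers: $15. (They sum to $27.)

Buyers bear $12 per ride; producers bear $15 per ride.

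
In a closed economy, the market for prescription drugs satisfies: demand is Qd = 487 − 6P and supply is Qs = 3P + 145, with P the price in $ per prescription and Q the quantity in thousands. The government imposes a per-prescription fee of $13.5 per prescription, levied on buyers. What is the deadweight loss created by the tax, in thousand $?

Deadweight loss = $182.25 thousand.

Without the tax, 487 − 6P = 3P + 145 gives 9P = 342, so P* = $38 and Q* = 259.
With the tax collected from buyers, demand (in seller-price terms) shifts: Qd = 487 − 6(P + 13.5).
New equilibrium: buyers pay $42.5, producers receive $29, Q = 232. (Wedge: Pb − Ps = 13.5.)
Quantity falls by |ΔQ| = |259 − 232| = 27.
DWL = ½ · t · |ΔQ| = ½ · 13.5 · 27 = $182.25.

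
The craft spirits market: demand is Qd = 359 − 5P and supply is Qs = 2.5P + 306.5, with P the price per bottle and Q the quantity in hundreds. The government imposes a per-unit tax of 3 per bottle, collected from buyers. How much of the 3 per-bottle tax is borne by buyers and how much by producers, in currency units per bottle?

Without the tax, 359 − 5P = 2.5P + 306.5 gives 7.5P = 52.5, so P* = 7 and Q* = 324.
With the tax collected from buyers, demand (in seller-price terms) shifts: Qd = 359 − 5(P + 3).
New equilibrium: buyers pay 8, producers receive 5, Q = 319. (Wedge: Pb − Ps = 3.)
Burden on buyers: 1; on producers: 2. (They sum to 3.)
The less price-elastic side of the market bears the larger share of a per-unit tax.

Buyers bear 1 per bottle; producers bear 2 per bottle.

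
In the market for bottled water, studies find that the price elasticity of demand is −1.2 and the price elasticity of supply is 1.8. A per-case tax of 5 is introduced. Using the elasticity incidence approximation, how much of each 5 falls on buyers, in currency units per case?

Buyers bear ≈ 3 per case.

Incidence ratio: buyers' share ≈ εs / (εs + |εd|) = 1.8 / (1.8 + 1.2) = 0.6.
So buyers bear ≈ 0.6 × 5 = 3; suppliers bear 2.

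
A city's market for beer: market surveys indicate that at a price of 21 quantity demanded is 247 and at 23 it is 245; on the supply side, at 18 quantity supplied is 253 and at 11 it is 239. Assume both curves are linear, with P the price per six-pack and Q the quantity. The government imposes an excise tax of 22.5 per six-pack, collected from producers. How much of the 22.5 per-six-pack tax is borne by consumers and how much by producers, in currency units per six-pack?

Demand slope: (245 − 247)/(23 − 21) = -1, so Qd = 268 − P.
Supply slope: (239 − 253)/(11 − 18) = 2, so Qs = 2P + 217.
Without the tax, 268 − P = 2P + 217 gives 3P = 51, so P* = 17 and Q* = 251.
With the tax collected from producers, supply shifts: Qs = 2(P − 22.5) + 217.
Solving gives Q = 236 with consumers paying 32 and producers receiving 9.5 (the 22.5 wedge).
Burden on consumers: 15; on producers: 7.5. (They sum to 22.5.)

Consumers bear 15 per six-pack; producers bear 7.5 per six-pack.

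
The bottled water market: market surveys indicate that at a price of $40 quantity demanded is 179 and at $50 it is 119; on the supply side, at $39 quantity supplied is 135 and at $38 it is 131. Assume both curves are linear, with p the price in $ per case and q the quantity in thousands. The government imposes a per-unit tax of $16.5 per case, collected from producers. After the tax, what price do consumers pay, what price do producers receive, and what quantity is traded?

Demand slope: (119 − 179)/(50 − 40) = -6, so qd = 419 − 6p.
Supply slope: (131 − 135)/(38 − 39) = 4, so qs = 4p − 21.
Before the tax: set 419 − 6p = 4p − 21 → p* = $44, q* = 155.
With the tax collected from producers, supply shifts: qs = 4(p − 16.5) − 21.
Solving gives q = 115.4 with consumers paying $50.6 and producers receiving $34.1 (the $16.5 wedge).

Consumers pay $50.6; producers receive $34.1; quantity = 115.4.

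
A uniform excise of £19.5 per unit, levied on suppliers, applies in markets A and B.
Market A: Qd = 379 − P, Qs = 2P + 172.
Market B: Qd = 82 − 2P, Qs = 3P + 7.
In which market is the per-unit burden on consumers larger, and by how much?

Market A, by £1.3.

Market A: pre-tax P* = £69, Q* = 310; post-tax Q = 297; per-unit burden on consumers = £13.
Market B: pre-tax P* = £15, Q* = 52; post-tax Q = 28.6; per-unit burden on consumers = £11.7.
Difference: £13 vs £11.7 → market A is larger by £1.3.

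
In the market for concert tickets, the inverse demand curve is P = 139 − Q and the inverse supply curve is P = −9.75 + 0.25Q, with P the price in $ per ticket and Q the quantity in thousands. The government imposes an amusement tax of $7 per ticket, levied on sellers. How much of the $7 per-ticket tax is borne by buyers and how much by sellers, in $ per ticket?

Rewrite in direct form: Qd = 139 − P and Qs = 4P + 39.
Before the tax: set 139 − P = 4P + 39 → P* = $20, Q* = 119.
With the tax collected from sellers, supply shifts: Qs = 4(P − 7) + 39.
Solving gives Q = 113.4 with buyers paying $25.6 and sellers receiving $18.6 (the $7 wedge).
Burden on buyers: $5.6; on sellers: $1.4. (They sum to $7.)
The less price-elastic side of the market bears the larger share of a per-unit tax.

Buyers bear $5.6 per ticket; sellers bear $1.4 per ticket.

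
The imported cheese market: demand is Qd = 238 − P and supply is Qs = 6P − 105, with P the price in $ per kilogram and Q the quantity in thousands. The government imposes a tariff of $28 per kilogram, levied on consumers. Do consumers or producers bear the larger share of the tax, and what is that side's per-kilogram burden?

Consumers bear the larger share: $24 per kilogram.

Without the tax, 238 − P = 6P − 105 gives 7P = 343, so P* = $49 and Q* = 189.
With the tax collected from consumers, demand (in seller-price terms) shifts: Qd = 238 − (P + 28).
Solving gives Q = 165 with consumers paying $73 and producers receiving $45 (the $28 wedge).
Per-kilogram burden: consumers $24, producers $4.
Consumers take the larger share because demand is less price-elastic here (demand slope 1 vs supply slope 6).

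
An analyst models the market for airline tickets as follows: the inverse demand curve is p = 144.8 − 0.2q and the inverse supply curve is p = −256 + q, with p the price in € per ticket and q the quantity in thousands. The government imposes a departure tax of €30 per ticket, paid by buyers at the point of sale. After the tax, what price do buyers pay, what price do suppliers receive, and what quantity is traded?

Inverting to q(p) form: qd = 724 − 5p; qs = p + 256.
Before the tax: set 724 − 5p = p + 256 → p* = €78, q* = 334.
With the tax collected from buyers, demand (in seller-price terms) shifts: qd = 724 − 5(p + 30).
New equilibrium: buyers pay €83, suppliers receive €53, q = 309. (Wedge: pb − ps = 30.)
The less price-elastic side of the market bears the larger share of a per-unit tax.

Buyers pay €83; suppliers receive €53; quantity = 309.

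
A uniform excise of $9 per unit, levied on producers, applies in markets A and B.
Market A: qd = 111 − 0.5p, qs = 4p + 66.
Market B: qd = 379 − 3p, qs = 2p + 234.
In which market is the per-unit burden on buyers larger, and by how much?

Market A, by $4.4.

Market A: pre-tax p* = $10, q* = 106; post-tax q = 102; per-unit burden on buyers = $8.
Market B: pre-tax p* = $29, q* = 292; post-tax q = 281.2; per-unit burden on buyers = $3.6.
Difference: $8 vs $3.6 → market A is larger by $4.4.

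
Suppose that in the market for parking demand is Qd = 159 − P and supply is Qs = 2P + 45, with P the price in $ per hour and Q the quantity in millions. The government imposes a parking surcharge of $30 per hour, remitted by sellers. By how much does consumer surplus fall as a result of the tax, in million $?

Before the tax: set 159 − P = 2P + 45 → P* = $38, Q* = 121.
With the tax collected from sellers, supply shifts: Qs = 2(P − 30) + 45.
New equilibrium: consumers pay $58, sellers receive $28, Q = 101. (Wedge: Pb − Ps = 30.)
ΔCS is the trapezoid between Q = 101 and Q = 121 of height $20: ½ · (121 + 101) · 20 = $2220.

Consumer surplus falls by $2220 million.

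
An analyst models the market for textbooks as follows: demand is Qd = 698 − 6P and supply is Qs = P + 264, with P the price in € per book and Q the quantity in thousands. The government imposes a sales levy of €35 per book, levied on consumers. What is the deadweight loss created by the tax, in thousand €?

Deadweight loss = €525 thousand.

Without the tax, 698 − 6P = P + 264 gives 7P = 434, so P* = €62 and Q* = 326.
With the tax collected from consumers, demand (in seller-price terms) shifts: Qd = 698 − 6(P + 35).
New equilibrium: consumers pay €67, suppliers receive €32, Q = 296. (Wedge: Pb − Ps = 35.)
Quantity falls by |ΔQ| = |326 − 296| = 30.
DWL = ½ · t · |ΔQ| = ½ · 35 · 30 = €525.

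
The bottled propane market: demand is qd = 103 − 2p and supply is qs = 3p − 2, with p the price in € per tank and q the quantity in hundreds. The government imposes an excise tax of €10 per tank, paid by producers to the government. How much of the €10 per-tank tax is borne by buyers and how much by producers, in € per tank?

Buyers bear €6 per tank; producers bear €4 per tank.

Without the tax, 103 − 2p = 3p − 2 gives 5p = 105, so p* = €21 and q* = 61.
With the tax collected from producers, supply shifts: qs = 3(p − 10) − 2.
New equilibrium: buyers pay €27, producers receive €17, q = 49. (Wedge: pb − ps = 10.)
Burden on buyers: €6; on producers: €4. (They sum to €10.)
The less price-elastic side of the market bears the larger share of a per-unit tax.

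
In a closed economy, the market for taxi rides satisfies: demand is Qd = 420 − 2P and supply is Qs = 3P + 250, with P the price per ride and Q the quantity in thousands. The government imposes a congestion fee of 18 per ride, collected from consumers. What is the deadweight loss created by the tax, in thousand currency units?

Without the tax, 420 − 2P = 3P + 250 gives 5P = 170, so P* = 34 and Q* = 352.
With the tax collected from consumers, demand (in seller-price terms) shifts: Qd = 420 − 2(P + 18).
New equilibrium: consumers pay 44.8, suppliers receive 26.8, Q = 330.4. (Wedge: Pb − Ps = 18.)
Quantity falls by |ΔQ| = |352 − 330.4| = 21.6.
DWL = ½ · t · |ΔQ| = ½ · 18 · 21.6 = 194.4.

Deadweight loss = 194.4 thousand.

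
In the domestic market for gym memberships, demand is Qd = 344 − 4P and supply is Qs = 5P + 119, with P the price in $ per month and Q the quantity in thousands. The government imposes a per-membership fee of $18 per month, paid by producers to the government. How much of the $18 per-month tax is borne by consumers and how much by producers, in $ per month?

Without the tax, 344 − 4P = 5P + 119 gives 9P = 225, so P* = $25 and Q* = 244.
With the tax collected from producers, supply shifts: Qs = 5(P − 18) + 119.
Solving gives Q = 204 with consumers paying $35 and producers receiving $17 (the $18 wedge).
Burden on consumers: $10; on producers: $8. (They sum to $18.)

Consumers bear $10 per month; producers bear $8 per month.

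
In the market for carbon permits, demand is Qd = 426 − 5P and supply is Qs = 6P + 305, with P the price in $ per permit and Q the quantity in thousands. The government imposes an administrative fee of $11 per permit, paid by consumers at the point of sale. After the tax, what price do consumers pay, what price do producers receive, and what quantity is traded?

Before the tax: set 426 − 5P = 6P + 305 → P* = $11, Q* = 371.
With the tax collected from consumers, demand (in seller-price terms) shifts: Qd = 426 − 5(P + 11).
Solving gives Q = 341 with consumers paying $17 and producers receiving $6 (the $11 wedge).
The less price-elastic side of the market bears the larger share of a per-unit tax.

Consumers pay $17; producers receive $6; quantity = 341.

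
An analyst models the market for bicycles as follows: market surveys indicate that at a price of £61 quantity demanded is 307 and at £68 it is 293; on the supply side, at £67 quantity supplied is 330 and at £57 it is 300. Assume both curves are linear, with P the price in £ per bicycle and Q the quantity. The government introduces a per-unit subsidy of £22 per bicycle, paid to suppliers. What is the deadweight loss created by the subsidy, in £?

Deadweight loss = £290.4.

Demand slope: (293 − 307)/(68 − 61) = -2, so Qd = 429 − 2P.
Supply slope: (300 − 330)/(57 − 67) = 3, so Qs = 3P + 129.
Without the subsidy, 429 − 2P = 3P + 129 gives 5P = 300, so P* = £60 and Q* = 309.
With a per-unit subsidy paid to suppliers, each receives P + 22 per unit sold, so supply becomes Qs = 3(P + 22) + 129.
Solving gives Q = 335.4 with buyers paying £46.8 and suppliers receiving £68.8 (the £22 wedge).
Quantity rises by |ΔQ| = |309 − 335.4| = 26.4.
DWL = ½ · t · |ΔQ| = ½ · 22 · 26.4 = £290.4.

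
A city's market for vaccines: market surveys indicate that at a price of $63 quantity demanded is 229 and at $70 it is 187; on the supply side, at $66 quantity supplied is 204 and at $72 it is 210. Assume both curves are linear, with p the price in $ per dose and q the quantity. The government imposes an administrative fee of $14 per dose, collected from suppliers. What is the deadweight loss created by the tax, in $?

Demand slope: (187 − 229)/(70 − 63) = -6, so qd = 607 − 6p.
Supply slope: (210 − 204)/(72 − 66) = 1, so qs = p + 138.
Before the tax: set 607 − 6p = p + 138 → p* = $67, q* = 205.
With the tax collected from suppliers, supply shifts: qs = (p − 14) + 138.
New equilibrium: buyers pay $69, suppliers receive $55, q = 193. (Wedge: pb − ps = 14.)
Quantity falls by |ΔQ| = |205 − 193| = 12.
DWL = ½ · t · |ΔQ| = ½ · 14 · 12 = $84.

Deadweight loss = $84.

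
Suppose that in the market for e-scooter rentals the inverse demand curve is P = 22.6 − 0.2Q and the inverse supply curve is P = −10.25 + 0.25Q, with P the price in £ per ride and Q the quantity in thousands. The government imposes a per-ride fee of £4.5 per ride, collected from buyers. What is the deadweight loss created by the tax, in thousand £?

Rewrite in direct form: Qd = 113 − 5P and Qs = 4P + 41.
Before the tax: set 113 − 5P = 4P + 41 → P* = £8, Q* = 73.
With the tax collected from buyers, demand (in seller-price terms) shifts: Qd = 113 − 5(P + 4.5).
New equilibrium: buyers pay £10, sellers receive £5.5, Q = 63. (Wedge: Pb − Ps = 4.5.)
Quantity falls by |ΔQ| = |73 − 63| = 10.
DWL = ½ · t · |ΔQ| = ½ · 4.5 · 10 = £22.5.

Deadweight loss = £22.5 thousand.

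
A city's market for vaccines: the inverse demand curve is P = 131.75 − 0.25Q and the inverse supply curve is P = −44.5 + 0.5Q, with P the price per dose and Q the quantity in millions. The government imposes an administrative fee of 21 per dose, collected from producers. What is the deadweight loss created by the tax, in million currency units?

Inverting to Q(P) form: Qd = 527 − 4P; Qs = 2P + 89.
Without the tax, 527 − 4P = 2P + 89 gives 6P = 438, so P* = 73 and Q* = 235.
With the tax collected from producers, supply shifts: Qs = 2(P − 21) + 89.
Solving gives Q = 207 with buyers paying 80 and producers receiving 59 (the 21 wedge).
Quantity falls by |ΔQ| = |235 − 207| = 28.
DWL = ½ · t · |ΔQ| = ½ · 21 · 28 = 294.

Deadweight loss = 294 million.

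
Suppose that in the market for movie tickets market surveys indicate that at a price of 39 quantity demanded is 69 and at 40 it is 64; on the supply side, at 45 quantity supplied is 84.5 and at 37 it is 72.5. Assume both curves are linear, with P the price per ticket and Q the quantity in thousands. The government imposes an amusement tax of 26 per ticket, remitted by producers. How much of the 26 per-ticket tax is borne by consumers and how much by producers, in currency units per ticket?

Demand slope: (64 − 69)/(40 − 39) = -5, so Qd = 264 − 5P.
Supply slope: (72.5 − 84.5)/(37 − 45) = 1.5, so Qs = 1.5P + 17.
Without the tax, 264 − 5P = 1.5P + 17 gives 6.5P = 247, so P* = 38 and Q* = 74.
With the tax collected from producers, supply shifts: Qs = 1.5(P − 26) + 17.
New equilibrium: consumers pay 44, producers receive 18, Q = 44. (Wedge: Pb − Ps = 26.)
Burden on consumers: 6; on producers: 20. (They sum to 26.)

Consumers bear 6 per ticket; producers bear 20 per ticket.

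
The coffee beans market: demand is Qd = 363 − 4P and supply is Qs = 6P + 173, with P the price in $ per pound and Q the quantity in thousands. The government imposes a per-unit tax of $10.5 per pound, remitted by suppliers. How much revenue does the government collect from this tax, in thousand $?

Without the tax, 363 − 4P = 6P + 173 gives 10P = 190, so P* = $19 and Q* = 287.
With the tax collected from suppliers, supply shifts: Qs = 6(P − 10.5) + 173.
Solving gives Q = 261.8 with consumers paying $25.3 and suppliers receiving $14.8 (the $10.5 wedge).
Revenue = t · Q = 10.5 · 261.8 = $2748.9.

Tax revenue = $2748.9 thousand.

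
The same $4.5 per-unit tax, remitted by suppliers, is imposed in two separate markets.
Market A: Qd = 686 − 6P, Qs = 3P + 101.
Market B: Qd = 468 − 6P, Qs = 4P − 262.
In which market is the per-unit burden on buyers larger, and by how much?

Market A: pre-tax P* = $65, Q* = 296; post-tax Q = 287; per-unit burden on buyers = $1.5.
Market B: pre-tax P* = $73, Q* = 30; post-tax Q = 19.2; per-unit burden on buyers = $1.8.
Difference: $1.5 vs $1.8 → market B is larger by $0.3.

Market B, by $0.3.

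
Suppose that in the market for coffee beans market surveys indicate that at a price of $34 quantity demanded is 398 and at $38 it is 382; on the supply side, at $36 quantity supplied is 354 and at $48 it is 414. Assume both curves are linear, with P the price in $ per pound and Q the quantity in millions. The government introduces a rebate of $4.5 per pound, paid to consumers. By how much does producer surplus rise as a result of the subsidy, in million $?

Producer surplus rises by $758 million.

Demand slope: (382 − 398)/(38 − 34) = -4, so Qd = 534 − 4P.
Supply slope: (414 − 354)/(48 − 36) = 5, so Qs = 5P + 174.
Before the subsidy: set 534 − 4P = 5P + 174 → P* = $40, Q* = 374.
With a per-unit subsidy paid to consumers, each effectively pays P − 4.5, so demand becomes Qd = 534 − 4(P − 4.5).
Solving gives Q = 384 with consumers paying $37.5 and sellers receiving $42 (the $4.5 wedge).
ΔPS is the trapezoid between Q = 384 and Q = 374 of height $2: ½ · (374 + 384) · 2 = $758.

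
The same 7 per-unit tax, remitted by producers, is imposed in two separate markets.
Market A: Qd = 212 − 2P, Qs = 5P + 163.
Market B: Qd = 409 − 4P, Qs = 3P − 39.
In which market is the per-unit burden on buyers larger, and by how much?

Market A, by 2.

Market A: pre-tax P* = 7, Q* = 198; post-tax Q = 188; per-unit burden on buyers = 5.
Market B: pre-tax P* = 64, Q* = 153; post-tax Q = 141; per-unit burden on buyers = 3.
Difference: 5 vs 3 → market A is larger by 2.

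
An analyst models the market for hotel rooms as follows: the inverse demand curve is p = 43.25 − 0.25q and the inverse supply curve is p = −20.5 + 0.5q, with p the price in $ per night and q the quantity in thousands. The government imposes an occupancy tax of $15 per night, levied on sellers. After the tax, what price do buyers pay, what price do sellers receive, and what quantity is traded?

Buyers pay $27; sellers receive $12; quantity = 65.

Rewrite in direct form: qd = 173 − 4p and qs = 2p + 41.
Without the tax, 173 − 4p = 2p + 41 gives 6p = 132, so p* = $22 and q* = 85.
With the tax collected from sellers, supply shifts: qs = 2(p − 15) + 41.
New equilibrium: buyers pay $27, sellers receive $12, q = 65. (Wedge: pb − ps = 15.)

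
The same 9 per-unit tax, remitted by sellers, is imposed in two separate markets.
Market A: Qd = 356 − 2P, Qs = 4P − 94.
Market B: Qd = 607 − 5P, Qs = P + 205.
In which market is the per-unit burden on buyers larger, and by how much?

Market A: pre-tax P* = 75, Q* = 206; post-tax Q = 194; per-unit burden on buyers = 6.
Market B: pre-tax P* = 67, Q* = 272; post-tax Q = 264.5; per-unit burden on buyers = 1.5.
Difference: 6 vs 1.5 → market A is larger by 4.5.

Market A, by 4.5.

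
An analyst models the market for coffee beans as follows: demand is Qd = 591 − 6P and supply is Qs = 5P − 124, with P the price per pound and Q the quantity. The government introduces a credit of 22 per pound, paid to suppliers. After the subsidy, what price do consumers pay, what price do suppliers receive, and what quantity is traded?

Before the subsidy: set 591 − 6P = 5P − 124 → P* = 65, Q* = 201.
With a per-unit subsidy paid to suppliers, each receives P + 22 per unit sold, so supply becomes Qs = 5(P + 22) − 124.
Solving gives Q = 261 with consumers paying 55 and suppliers receiving 77 (the 22 wedge).

Consumers pay 55; suppliers receive 77; quantity = 261.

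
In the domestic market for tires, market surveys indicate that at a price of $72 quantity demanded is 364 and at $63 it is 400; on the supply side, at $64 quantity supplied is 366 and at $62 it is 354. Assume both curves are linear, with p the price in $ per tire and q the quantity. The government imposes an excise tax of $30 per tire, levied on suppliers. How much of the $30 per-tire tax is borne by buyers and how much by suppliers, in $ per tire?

Demand slope: (400 − 364)/(63 − 72) = -4, so qd = 652 − 4p.
Supply slope: (354 − 366)/(62 − 64) = 6, so qs = 6p − 18.
Before the tax: set 652 − 4p = 6p − 18 → p* = $67, q* = 384.
With the tax collected from suppliers, supply shifts: qs = 6(p − 30) − 18.
New equilibrium: buyers pay $85, suppliers receive $55, q = 312. (Wedge: pb − ps = 30.)
Burden on buyers: $18; on suppliers: $12. (They sum to $30.)
The less price-elastic side of the market bears the larger share of a per-unit tax.

Buyers bear $18 per tire; suppliers bear $12 per tire.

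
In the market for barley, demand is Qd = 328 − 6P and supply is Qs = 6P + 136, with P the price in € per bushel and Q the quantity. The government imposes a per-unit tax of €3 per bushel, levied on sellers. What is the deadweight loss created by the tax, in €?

Before the tax: set 328 − 6P = 6P + 136 → P* = €16, Q* = 232.
With the tax collected from sellers, supply shifts: Qs = 6(P − 3) + 136.
New equilibrium: buyers pay €17.5, sellers receive €14.5, Q = 223. (Wedge: Pb − Ps = 3.)
Quantity falls by |ΔQ| = |232 − 223| = 9.
DWL = ½ · t · |ΔQ| = ½ · 3 · 9 = €13.5.

Deadweight loss = €13.5.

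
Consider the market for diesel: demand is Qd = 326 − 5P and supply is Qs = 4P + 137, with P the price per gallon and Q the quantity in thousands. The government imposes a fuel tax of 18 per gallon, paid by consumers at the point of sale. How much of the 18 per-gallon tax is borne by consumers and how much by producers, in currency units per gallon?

Before the tax: set 326 − 5P = 4P + 137 → P* = 21, Q* = 221.
With the tax collected from consumers, demand (in seller-price terms) shifts: Qd = 326 − 5(P + 18).
New equilibrium: consumers pay 29, producers receive 11, Q = 181. (Wedge: Pb − Ps = 18.)
Burden on consumers: 8; on producers: 10. (They sum to 18.)
The less price-elastic side of the market bears the larger share of a per-unit tax.

Consumers bear 8 per gallon; producers bear 10 per gallon.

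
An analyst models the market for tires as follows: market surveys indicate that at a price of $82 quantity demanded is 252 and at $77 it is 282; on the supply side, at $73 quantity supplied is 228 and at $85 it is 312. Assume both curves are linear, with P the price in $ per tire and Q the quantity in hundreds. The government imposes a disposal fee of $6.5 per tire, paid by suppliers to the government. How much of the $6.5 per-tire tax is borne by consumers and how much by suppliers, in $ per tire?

Demand slope: (282 − 252)/(77 − 82) = -6, so Qd = 744 − 6P.
Supply slope: (312 − 228)/(85 − 73) = 7, so Qs = 7P − 283.
Before the tax: set 744 − 6P = 7P − 283 → P* = $79, Q* = 270.
With the tax collected from suppliers, supply shifts: Qs = 7(P − 6.5) − 283.
Solving gives Q = 249 with consumers paying $82.5 and suppliers receiving $76 (the $6.5 wedge).
Burden on consumers: $3.5; on suppliers: $3. (They sum to $6.5.)

Consumers bear $3.5 per tire; suppliers bear $3 per tire.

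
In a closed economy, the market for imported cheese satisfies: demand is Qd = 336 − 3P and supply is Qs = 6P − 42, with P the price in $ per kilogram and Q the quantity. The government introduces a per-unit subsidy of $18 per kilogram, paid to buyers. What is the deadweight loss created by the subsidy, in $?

Without the subsidy, 336 − 3P = 6P − 42 gives 9P = 378, so P* = $42 and Q* = 210.
With a per-unit subsidy paid to buyers, each effectively pays P − 18, so demand becomes Qd = 336 − 3(P − 18).
Solving gives Q = 246 with buyers paying $30 and suppliers receiving $48 (the $18 wedge).
Quantity rises by |ΔQ| = |210 − 246| = 36.
DWL = ½ · t · |ΔQ| = ½ · 18 · 36 = $324.

Deadweight loss = $324.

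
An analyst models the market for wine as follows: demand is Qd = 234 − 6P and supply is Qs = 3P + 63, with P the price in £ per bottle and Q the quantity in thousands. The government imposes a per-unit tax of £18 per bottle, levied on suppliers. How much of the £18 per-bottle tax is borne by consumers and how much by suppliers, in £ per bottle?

Consumers bear £6 per bottle; suppliers bear £12 per bottle.

Without the tax, 234 − 6P = 3P + 63 gives 9P = 171, so P* = £19 and Q* = 120.
With the tax collected from suppliers, supply shifts: Qs = 3(P − 18) + 63.
New equilibrium: consumers pay £25, suppliers receive £7, Q = 84. (Wedge: Pb − Ps = 18.)
Burden on consumers: £6; on suppliers: £12. (They sum to £18.)
The less price-elastic side of the market bears the larger share of a per-unit tax.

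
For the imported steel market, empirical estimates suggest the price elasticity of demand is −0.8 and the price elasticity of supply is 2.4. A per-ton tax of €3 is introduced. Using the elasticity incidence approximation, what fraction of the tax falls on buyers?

Buyers' share ≈ 0.75.

Incidence ratio: buyers' share ≈ εs / (εs + |εd|) = 2.4 / (2.4 + 0.8) = 0.75.
Supply is the more elastic side, so buyers bear the larger share.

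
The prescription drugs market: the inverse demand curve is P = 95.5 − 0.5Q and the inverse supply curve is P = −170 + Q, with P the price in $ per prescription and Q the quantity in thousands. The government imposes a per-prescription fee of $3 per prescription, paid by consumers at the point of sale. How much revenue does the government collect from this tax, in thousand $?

Tax revenue = $525 thousand.

Rewrite in direct form: Qd = 191 − 2P and Qs = P + 170.
Before the tax: set 191 − 2P = P + 170 → P* = $7, Q* = 177.
With the tax collected from consumers, demand (in seller-price terms) shifts: Qd = 191 − 2(P + 3).
Solving gives Q = 175 with consumers paying $8 and sellers receiving $5 (the $3 wedge).
Revenue = t · Q = 3 · 175 = $525.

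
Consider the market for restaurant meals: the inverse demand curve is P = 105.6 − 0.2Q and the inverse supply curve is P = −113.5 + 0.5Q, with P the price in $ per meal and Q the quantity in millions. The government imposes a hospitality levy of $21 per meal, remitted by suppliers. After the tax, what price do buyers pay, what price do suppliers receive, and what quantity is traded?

Inverting to Q(P) form: Qd = 528 − 5P; Qs = 2P + 227.
Without the tax, 528 − 5P = 2P + 227 gives 7P = 301, so P* = $43 and Q* = 313.
With the tax collected from suppliers, supply shifts: Qs = 2(P − 21) + 227.
Solving gives Q = 283 with buyers paying $49 and suppliers receiving $28 (the $21 wedge).

Buyers pay $49; suppliers receive $28; quantity = 283.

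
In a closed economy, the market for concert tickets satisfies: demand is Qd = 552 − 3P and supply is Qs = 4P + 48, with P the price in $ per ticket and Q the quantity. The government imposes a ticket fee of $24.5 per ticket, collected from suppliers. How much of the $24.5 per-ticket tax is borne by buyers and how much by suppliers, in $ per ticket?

Before the tax: set 552 − 3P = 4P + 48 → P* = $72, Q* = 336.
With the tax collected from suppliers, supply shifts: Qs = 4(P − 24.5) + 48.
New equilibrium: buyers pay $86, suppliers receive $61.5, Q = 294. (Wedge: Pb − Ps = 24.5.)
Burden on buyers: $14; on suppliers: $10.5. (They sum to $24.5.)
The less price-elastic side of the market bears the larger share of a per-unit tax.

Buyers bear $14 per ticket; suppliers bear $10.5 per ticket.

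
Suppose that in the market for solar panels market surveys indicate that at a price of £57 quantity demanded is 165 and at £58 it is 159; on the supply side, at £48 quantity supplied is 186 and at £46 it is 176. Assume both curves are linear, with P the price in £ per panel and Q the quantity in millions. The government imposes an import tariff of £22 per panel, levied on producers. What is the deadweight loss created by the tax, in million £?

Deadweight loss = £660 million.

Demand slope: (159 − 165)/(58 − 57) = -6, so Qd = 507 − 6P.
Supply slope: (176 − 186)/(46 − 48) = 5, so Qs = 5P − 54.
Before the tax: set 507 − 6P = 5P − 54 → P* = £51, Q* = 201.
With the tax collected from producers, supply shifts: Qs = 5(P − 22) − 54.
New equilibrium: buyers pay £61, producers receive £39, Q = 141. (Wedge: Pb − Ps = 22.)
Quantity falls by |ΔQ| = |201 − 141| = 60.
DWL = ½ · t · |ΔQ| = ½ · 22 · 60 = £660.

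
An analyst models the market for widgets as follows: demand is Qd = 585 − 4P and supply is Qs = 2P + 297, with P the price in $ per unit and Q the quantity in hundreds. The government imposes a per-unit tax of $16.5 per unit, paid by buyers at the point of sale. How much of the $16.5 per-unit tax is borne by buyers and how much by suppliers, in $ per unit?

Without the tax, 585 − 4P = 2P + 297 gives 6P = 288, so P* = $48 and Q* = 393.
With the tax collected from buyers, demand (in seller-price terms) shifts: Qd = 585 − 4(P + 16.5).
New equilibrium: buyers pay $53.5, suppliers receive $37, Q = 371. (Wedge: Pb − Ps = 16.5.)
Burden on buyers: $5.5; on suppliers: $11. (They sum to $16.5.)

Buyers bear $5.5 per unit; suppliers bear $11 per unit.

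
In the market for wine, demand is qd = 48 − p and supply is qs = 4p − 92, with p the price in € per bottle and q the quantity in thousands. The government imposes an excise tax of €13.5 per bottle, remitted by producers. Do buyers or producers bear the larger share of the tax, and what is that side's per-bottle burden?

Before the tax: set 48 − p = 4p − 92 → p* = €28, q* = 20.
With the tax collected from producers, supply shifts: qs = 4(p − 13.5) − 92.
New equilibrium: buyers pay €38.8, producers receive €25.3, q = 9.2. (Wedge: pb − ps = 13.5.)
Per-bottle burden: buyers €10.8, producers €2.7.
Buyers take the larger share because demand is less price-elastic here (demand slope 1 vs supply slope 4).
The less price-elastic side of the market bears the larger share of a per-unit tax.

Buyers bear the larger share: €10.8 per bottle.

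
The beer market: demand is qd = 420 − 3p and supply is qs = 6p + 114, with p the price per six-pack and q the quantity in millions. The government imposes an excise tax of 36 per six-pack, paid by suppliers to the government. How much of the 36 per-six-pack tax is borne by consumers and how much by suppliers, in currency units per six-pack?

Consumers bear 24 per six-pack; suppliers bear 12 per six-pack.

Without the tax, 420 − 3p = 6p + 114 gives 9p = 306, so p* = 34 and q* = 318.
With the tax collected from suppliers, supply shifts: qs = 6(p − 36) + 114.
Solving gives q = 246 with consumers paying 58 and suppliers receiving 22 (the 36 wedge).
Burden on consumers: 24; on suppliers: 12. (They sum to 36.)
The less price-elastic side of the market bears the larger share of a per-unit tax.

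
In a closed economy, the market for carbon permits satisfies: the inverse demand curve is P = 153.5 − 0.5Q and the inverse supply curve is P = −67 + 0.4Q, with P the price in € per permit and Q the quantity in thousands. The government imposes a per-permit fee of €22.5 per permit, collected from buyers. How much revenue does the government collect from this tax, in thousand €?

Tax revenue = €4950 thousand.

Inverting to Q(P) form: Qd = 307 − 2P; Qs = 2.5P + 167.5.
Before the tax: set 307 − 2P = 2.5P + 167.5 → P* = €31, Q* = 245.
With the tax collected from buyers, demand (in seller-price terms) shifts: Qd = 307 − 2(P + 22.5).
New equilibrium: buyers pay €43.5, suppliers receive €21, Q = 220. (Wedge: Pb − Ps = 22.5.)
Revenue = t · Q = 22.5 · 220 = €4950.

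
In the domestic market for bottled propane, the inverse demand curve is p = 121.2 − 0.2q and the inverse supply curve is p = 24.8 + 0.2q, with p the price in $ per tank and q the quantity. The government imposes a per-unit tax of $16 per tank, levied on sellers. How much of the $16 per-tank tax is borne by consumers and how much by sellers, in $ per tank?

Consumers bear $8 per tank; sellers bear $8 per tank.

Rewrite in direct form: qd = 606 − 5p and qs = 5p − 124.
Without the tax, 606 − 5p = 5p − 124 gives 10p = 730, so p* = $73 and q* = 241.
With the tax collected from sellers, supply shifts: qs = 5(p − 16) − 124.
New equilibrium: consumers pay $81, sellers receive $65, q = 201. (Wedge: pb − ps = 16.)
Burden on consumers: $8; on sellers: $8. (They sum to $16.)
The less price-elastic side of the market bears the larger share of a per-unit tax.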